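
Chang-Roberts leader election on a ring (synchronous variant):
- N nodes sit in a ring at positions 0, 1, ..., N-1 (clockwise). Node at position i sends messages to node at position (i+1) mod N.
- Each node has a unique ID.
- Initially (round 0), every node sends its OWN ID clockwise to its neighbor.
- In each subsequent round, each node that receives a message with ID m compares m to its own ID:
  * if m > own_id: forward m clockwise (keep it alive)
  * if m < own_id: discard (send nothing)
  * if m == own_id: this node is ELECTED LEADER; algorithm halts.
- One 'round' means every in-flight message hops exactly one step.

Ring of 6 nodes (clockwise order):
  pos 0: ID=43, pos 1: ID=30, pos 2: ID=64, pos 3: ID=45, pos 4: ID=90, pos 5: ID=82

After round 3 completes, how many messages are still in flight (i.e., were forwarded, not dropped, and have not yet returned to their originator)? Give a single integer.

Answer: 2

Derivation:
Round 1: pos1(id30) recv 43: fwd; pos2(id64) recv 30: drop; pos3(id45) recv 64: fwd; pos4(id90) recv 45: drop; pos5(id82) recv 90: fwd; pos0(id43) recv 82: fwd
Round 2: pos2(id64) recv 43: drop; pos4(id90) recv 64: drop; pos0(id43) recv 90: fwd; pos1(id30) recv 82: fwd
Round 3: pos1(id30) recv 90: fwd; pos2(id64) recv 82: fwd
After round 3: 2 messages still in flight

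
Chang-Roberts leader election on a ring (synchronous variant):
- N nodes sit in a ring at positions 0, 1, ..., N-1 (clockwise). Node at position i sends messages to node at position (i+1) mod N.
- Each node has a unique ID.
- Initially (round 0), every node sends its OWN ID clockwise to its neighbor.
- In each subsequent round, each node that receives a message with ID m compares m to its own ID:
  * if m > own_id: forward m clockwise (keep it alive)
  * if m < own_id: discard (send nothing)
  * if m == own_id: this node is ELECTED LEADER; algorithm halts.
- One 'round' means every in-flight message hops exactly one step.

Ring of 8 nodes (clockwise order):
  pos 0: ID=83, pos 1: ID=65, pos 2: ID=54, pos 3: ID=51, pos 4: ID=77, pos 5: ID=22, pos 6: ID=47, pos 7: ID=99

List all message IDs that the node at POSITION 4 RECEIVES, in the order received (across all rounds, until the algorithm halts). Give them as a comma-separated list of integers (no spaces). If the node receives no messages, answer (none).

Answer: 51,54,65,83,99

Derivation:
Round 1: pos1(id65) recv 83: fwd; pos2(id54) recv 65: fwd; pos3(id51) recv 54: fwd; pos4(id77) recv 51: drop; pos5(id22) recv 77: fwd; pos6(id47) recv 22: drop; pos7(id99) recv 47: drop; pos0(id83) recv 99: fwd
Round 2: pos2(id54) recv 83: fwd; pos3(id51) recv 65: fwd; pos4(id77) recv 54: drop; pos6(id47) recv 77: fwd; pos1(id65) recv 99: fwd
Round 3: pos3(id51) recv 83: fwd; pos4(id77) recv 65: drop; pos7(id99) recv 77: drop; pos2(id54) recv 99: fwd
Round 4: pos4(id77) recv 83: fwd; pos3(id51) recv 99: fwd
Round 5: pos5(id22) recv 83: fwd; pos4(id77) recv 99: fwd
Round 6: pos6(id47) recv 83: fwd; pos5(id22) recv 99: fwd
Round 7: pos7(id99) recv 83: drop; pos6(id47) recv 99: fwd
Round 8: pos7(id99) recv 99: ELECTED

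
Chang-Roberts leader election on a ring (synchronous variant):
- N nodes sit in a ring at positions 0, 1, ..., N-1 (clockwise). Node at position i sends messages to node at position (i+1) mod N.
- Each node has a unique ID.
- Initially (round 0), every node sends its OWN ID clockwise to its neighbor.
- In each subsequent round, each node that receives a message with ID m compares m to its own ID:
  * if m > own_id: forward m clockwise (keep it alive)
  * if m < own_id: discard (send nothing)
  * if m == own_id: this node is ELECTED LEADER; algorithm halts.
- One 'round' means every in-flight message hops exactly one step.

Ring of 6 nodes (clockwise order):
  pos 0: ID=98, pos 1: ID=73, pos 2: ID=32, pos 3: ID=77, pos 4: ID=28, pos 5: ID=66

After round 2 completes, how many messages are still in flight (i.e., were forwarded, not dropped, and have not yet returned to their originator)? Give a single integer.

Round 1: pos1(id73) recv 98: fwd; pos2(id32) recv 73: fwd; pos3(id77) recv 32: drop; pos4(id28) recv 77: fwd; pos5(id66) recv 28: drop; pos0(id98) recv 66: drop
Round 2: pos2(id32) recv 98: fwd; pos3(id77) recv 73: drop; pos5(id66) recv 77: fwd
After round 2: 2 messages still in flight

Answer: 2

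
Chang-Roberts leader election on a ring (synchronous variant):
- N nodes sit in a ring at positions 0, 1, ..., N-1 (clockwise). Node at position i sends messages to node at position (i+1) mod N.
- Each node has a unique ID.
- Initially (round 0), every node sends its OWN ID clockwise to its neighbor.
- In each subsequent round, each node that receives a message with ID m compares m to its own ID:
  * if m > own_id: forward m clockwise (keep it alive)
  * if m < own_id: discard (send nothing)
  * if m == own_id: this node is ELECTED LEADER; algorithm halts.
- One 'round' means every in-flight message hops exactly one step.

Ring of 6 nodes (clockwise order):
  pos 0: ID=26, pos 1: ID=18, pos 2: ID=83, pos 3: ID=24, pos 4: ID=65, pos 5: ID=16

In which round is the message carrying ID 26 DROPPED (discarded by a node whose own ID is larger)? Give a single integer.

Round 1: pos1(id18) recv 26: fwd; pos2(id83) recv 18: drop; pos3(id24) recv 83: fwd; pos4(id65) recv 24: drop; pos5(id16) recv 65: fwd; pos0(id26) recv 16: drop
Round 2: pos2(id83) recv 26: drop; pos4(id65) recv 83: fwd; pos0(id26) recv 65: fwd
Round 3: pos5(id16) recv 83: fwd; pos1(id18) recv 65: fwd
Round 4: pos0(id26) recv 83: fwd; pos2(id83) recv 65: drop
Round 5: pos1(id18) recv 83: fwd
Round 6: pos2(id83) recv 83: ELECTED
Message ID 26 originates at pos 0; dropped at pos 2 in round 2

Answer: 2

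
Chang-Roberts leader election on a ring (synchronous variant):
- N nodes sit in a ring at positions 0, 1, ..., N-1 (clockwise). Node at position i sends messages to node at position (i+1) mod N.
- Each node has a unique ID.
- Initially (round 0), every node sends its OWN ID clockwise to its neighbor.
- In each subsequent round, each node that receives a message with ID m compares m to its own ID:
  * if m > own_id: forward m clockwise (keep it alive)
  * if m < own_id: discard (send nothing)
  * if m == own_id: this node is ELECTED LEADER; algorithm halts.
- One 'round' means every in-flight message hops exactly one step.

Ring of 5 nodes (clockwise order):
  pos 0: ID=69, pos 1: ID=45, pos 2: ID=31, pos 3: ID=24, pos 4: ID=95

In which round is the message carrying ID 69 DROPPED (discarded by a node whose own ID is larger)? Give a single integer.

Answer: 4

Derivation:
Round 1: pos1(id45) recv 69: fwd; pos2(id31) recv 45: fwd; pos3(id24) recv 31: fwd; pos4(id95) recv 24: drop; pos0(id69) recv 95: fwd
Round 2: pos2(id31) recv 69: fwd; pos3(id24) recv 45: fwd; pos4(id95) recv 31: drop; pos1(id45) recv 95: fwd
Round 3: pos3(id24) recv 69: fwd; pos4(id95) recv 45: drop; pos2(id31) recv 95: fwd
Round 4: pos4(id95) recv 69: drop; pos3(id24) recv 95: fwd
Round 5: pos4(id95) recv 95: ELECTED
Message ID 69 originates at pos 0; dropped at pos 4 in round 4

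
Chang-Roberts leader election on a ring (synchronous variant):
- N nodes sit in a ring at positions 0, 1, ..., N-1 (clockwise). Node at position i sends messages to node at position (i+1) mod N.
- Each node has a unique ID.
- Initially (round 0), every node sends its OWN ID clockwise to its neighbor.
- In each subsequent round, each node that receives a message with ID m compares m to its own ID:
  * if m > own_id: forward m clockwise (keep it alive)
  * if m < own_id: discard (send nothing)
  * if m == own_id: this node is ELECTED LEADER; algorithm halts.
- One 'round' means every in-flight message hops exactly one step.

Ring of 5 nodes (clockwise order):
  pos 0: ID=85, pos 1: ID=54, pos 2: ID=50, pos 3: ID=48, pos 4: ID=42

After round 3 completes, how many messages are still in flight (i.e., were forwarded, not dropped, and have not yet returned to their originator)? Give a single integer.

Answer: 2

Derivation:
Round 1: pos1(id54) recv 85: fwd; pos2(id50) recv 54: fwd; pos3(id48) recv 50: fwd; pos4(id42) recv 48: fwd; pos0(id85) recv 42: drop
Round 2: pos2(id50) recv 85: fwd; pos3(id48) recv 54: fwd; pos4(id42) recv 50: fwd; pos0(id85) recv 48: drop
Round 3: pos3(id48) recv 85: fwd; pos4(id42) recv 54: fwd; pos0(id85) recv 50: drop
After round 3: 2 messages still in flight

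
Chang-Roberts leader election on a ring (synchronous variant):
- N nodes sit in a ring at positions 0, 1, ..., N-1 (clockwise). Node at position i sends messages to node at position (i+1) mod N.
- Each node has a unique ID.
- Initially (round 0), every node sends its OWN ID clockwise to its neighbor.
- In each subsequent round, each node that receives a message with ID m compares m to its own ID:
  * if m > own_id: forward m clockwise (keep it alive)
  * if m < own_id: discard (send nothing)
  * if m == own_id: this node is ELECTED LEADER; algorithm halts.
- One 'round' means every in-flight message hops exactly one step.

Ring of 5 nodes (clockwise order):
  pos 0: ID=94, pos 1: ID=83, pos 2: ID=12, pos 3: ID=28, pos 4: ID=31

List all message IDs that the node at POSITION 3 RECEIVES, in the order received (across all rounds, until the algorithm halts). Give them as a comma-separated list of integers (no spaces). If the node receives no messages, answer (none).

Answer: 12,83,94

Derivation:
Round 1: pos1(id83) recv 94: fwd; pos2(id12) recv 83: fwd; pos3(id28) recv 12: drop; pos4(id31) recv 28: drop; pos0(id94) recv 31: drop
Round 2: pos2(id12) recv 94: fwd; pos3(id28) recv 83: fwd
Round 3: pos3(id28) recv 94: fwd; pos4(id31) recv 83: fwd
Round 4: pos4(id31) recv 94: fwd; pos0(id94) recv 83: drop
Round 5: pos0(id94) recv 94: ELECTED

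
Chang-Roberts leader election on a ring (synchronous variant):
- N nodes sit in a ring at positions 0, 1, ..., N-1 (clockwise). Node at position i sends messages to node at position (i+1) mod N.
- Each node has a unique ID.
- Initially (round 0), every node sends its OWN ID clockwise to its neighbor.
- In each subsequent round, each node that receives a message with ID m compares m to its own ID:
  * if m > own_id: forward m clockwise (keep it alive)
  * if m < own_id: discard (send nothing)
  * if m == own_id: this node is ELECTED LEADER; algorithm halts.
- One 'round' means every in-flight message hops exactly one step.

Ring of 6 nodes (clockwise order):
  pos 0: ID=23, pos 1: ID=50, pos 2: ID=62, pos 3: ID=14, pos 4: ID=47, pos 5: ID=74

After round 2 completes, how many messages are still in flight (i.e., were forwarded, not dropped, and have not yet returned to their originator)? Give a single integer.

Answer: 2

Derivation:
Round 1: pos1(id50) recv 23: drop; pos2(id62) recv 50: drop; pos3(id14) recv 62: fwd; pos4(id47) recv 14: drop; pos5(id74) recv 47: drop; pos0(id23) recv 74: fwd
Round 2: pos4(id47) recv 62: fwd; pos1(id50) recv 74: fwd
After round 2: 2 messages still in flight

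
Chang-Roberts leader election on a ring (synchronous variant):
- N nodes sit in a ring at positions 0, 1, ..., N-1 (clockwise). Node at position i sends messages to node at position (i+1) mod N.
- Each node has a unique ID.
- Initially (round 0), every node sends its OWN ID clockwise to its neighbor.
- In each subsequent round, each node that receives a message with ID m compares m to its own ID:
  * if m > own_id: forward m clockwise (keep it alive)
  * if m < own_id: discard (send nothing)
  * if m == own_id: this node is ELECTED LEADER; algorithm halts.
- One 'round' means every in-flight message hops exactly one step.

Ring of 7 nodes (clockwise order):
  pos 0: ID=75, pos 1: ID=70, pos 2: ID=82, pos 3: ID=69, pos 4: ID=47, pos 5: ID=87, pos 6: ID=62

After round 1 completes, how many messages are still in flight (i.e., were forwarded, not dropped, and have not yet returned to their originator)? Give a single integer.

Round 1: pos1(id70) recv 75: fwd; pos2(id82) recv 70: drop; pos3(id69) recv 82: fwd; pos4(id47) recv 69: fwd; pos5(id87) recv 47: drop; pos6(id62) recv 87: fwd; pos0(id75) recv 62: drop
After round 1: 4 messages still in flight

Answer: 4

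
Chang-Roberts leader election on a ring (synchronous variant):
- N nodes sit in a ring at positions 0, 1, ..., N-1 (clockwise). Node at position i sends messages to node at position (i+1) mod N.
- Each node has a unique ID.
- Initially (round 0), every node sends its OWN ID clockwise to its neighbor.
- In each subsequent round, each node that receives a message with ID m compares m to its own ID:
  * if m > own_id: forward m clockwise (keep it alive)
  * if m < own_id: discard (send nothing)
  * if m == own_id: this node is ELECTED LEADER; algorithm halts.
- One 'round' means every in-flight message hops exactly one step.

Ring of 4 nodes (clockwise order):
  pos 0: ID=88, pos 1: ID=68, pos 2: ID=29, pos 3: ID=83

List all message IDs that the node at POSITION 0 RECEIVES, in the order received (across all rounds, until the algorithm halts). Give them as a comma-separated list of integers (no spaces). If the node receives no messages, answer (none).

Round 1: pos1(id68) recv 88: fwd; pos2(id29) recv 68: fwd; pos3(id83) recv 29: drop; pos0(id88) recv 83: drop
Round 2: pos2(id29) recv 88: fwd; pos3(id83) recv 68: drop
Round 3: pos3(id83) recv 88: fwd
Round 4: pos0(id88) recv 88: ELECTED

Answer: 83,88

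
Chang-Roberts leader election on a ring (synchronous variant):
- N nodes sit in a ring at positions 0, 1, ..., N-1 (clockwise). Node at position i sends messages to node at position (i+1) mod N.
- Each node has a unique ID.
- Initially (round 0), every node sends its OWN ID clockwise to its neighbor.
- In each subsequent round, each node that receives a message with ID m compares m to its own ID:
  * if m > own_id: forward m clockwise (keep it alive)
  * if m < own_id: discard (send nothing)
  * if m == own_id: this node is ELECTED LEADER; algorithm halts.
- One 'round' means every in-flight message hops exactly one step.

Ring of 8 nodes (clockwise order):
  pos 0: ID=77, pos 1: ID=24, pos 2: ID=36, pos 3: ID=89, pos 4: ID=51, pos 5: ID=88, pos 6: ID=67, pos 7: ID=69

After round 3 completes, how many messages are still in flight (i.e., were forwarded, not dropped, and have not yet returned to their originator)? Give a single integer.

Answer: 2

Derivation:
Round 1: pos1(id24) recv 77: fwd; pos2(id36) recv 24: drop; pos3(id89) recv 36: drop; pos4(id51) recv 89: fwd; pos5(id88) recv 51: drop; pos6(id67) recv 88: fwd; pos7(id69) recv 67: drop; pos0(id77) recv 69: drop
Round 2: pos2(id36) recv 77: fwd; pos5(id88) recv 89: fwd; pos7(id69) recv 88: fwd
Round 3: pos3(id89) recv 77: drop; pos6(id67) recv 89: fwd; pos0(id77) recv 88: fwd
After round 3: 2 messages still in flight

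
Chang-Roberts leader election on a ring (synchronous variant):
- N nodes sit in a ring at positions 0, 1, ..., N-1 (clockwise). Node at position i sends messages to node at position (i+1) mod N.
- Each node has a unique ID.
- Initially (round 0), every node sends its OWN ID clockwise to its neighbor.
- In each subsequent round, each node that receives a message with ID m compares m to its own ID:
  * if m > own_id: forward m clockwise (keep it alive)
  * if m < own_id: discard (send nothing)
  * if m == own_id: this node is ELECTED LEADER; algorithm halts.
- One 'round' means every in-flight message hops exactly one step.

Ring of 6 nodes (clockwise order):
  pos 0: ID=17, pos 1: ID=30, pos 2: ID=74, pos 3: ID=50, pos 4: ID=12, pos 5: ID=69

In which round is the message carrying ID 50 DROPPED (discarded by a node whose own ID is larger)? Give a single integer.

Round 1: pos1(id30) recv 17: drop; pos2(id74) recv 30: drop; pos3(id50) recv 74: fwd; pos4(id12) recv 50: fwd; pos5(id69) recv 12: drop; pos0(id17) recv 69: fwd
Round 2: pos4(id12) recv 74: fwd; pos5(id69) recv 50: drop; pos1(id30) recv 69: fwd
Round 3: pos5(id69) recv 74: fwd; pos2(id74) recv 69: drop
Round 4: pos0(id17) recv 74: fwd
Round 5: pos1(id30) recv 74: fwd
Round 6: pos2(id74) recv 74: ELECTED
Message ID 50 originates at pos 3; dropped at pos 5 in round 2

Answer: 2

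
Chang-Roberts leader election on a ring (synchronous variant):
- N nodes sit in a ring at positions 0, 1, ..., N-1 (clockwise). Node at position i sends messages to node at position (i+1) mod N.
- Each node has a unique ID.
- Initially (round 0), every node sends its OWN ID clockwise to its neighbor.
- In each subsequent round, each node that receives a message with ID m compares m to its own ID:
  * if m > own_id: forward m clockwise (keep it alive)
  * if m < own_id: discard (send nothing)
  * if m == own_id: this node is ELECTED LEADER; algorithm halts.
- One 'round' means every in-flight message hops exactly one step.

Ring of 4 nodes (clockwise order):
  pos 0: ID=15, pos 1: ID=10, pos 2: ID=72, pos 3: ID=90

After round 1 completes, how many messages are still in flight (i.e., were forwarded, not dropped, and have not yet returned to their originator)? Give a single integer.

Round 1: pos1(id10) recv 15: fwd; pos2(id72) recv 10: drop; pos3(id90) recv 72: drop; pos0(id15) recv 90: fwd
After round 1: 2 messages still in flight

Answer: 2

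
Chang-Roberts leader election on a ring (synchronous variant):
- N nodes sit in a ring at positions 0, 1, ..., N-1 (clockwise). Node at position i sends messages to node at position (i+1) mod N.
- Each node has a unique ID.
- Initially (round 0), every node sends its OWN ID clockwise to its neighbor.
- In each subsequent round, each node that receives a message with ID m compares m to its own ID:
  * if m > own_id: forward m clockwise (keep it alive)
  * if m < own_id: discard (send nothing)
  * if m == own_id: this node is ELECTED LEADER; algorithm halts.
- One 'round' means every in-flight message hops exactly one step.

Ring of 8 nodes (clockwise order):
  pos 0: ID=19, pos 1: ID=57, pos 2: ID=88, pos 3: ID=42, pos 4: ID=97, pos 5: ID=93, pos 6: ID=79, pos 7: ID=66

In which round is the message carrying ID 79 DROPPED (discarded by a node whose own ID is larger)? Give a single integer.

Round 1: pos1(id57) recv 19: drop; pos2(id88) recv 57: drop; pos3(id42) recv 88: fwd; pos4(id97) recv 42: drop; pos5(id93) recv 97: fwd; pos6(id79) recv 93: fwd; pos7(id66) recv 79: fwd; pos0(id19) recv 66: fwd
Round 2: pos4(id97) recv 88: drop; pos6(id79) recv 97: fwd; pos7(id66) recv 93: fwd; pos0(id19) recv 79: fwd; pos1(id57) recv 66: fwd
Round 3: pos7(id66) recv 97: fwd; pos0(id19) recv 93: fwd; pos1(id57) recv 79: fwd; pos2(id88) recv 66: drop
Round 4: pos0(id19) recv 97: fwd; pos1(id57) recv 93: fwd; pos2(id88) recv 79: drop
Round 5: pos1(id57) recv 97: fwd; pos2(id88) recv 93: fwd
Round 6: pos2(id88) recv 97: fwd; pos3(id42) recv 93: fwd
Round 7: pos3(id42) recv 97: fwd; pos4(id97) recv 93: drop
Round 8: pos4(id97) recv 97: ELECTED
Message ID 79 originates at pos 6; dropped at pos 2 in round 4

Answer: 4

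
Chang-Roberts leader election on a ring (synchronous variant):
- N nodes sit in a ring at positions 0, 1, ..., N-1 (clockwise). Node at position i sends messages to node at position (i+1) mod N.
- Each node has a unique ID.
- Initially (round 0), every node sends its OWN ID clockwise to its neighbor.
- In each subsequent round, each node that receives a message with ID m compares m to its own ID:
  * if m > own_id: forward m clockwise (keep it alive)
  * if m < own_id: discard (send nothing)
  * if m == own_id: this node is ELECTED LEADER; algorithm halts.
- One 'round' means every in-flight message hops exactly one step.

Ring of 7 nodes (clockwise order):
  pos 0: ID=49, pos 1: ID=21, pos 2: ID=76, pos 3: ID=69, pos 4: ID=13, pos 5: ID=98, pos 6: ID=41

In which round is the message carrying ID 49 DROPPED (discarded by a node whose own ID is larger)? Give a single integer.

Answer: 2

Derivation:
Round 1: pos1(id21) recv 49: fwd; pos2(id76) recv 21: drop; pos3(id69) recv 76: fwd; pos4(id13) recv 69: fwd; pos5(id98) recv 13: drop; pos6(id41) recv 98: fwd; pos0(id49) recv 41: drop
Round 2: pos2(id76) recv 49: drop; pos4(id13) recv 76: fwd; pos5(id98) recv 69: drop; pos0(id49) recv 98: fwd
Round 3: pos5(id98) recv 76: drop; pos1(id21) recv 98: fwd
Round 4: pos2(id76) recv 98: fwd
Round 5: pos3(id69) recv 98: fwd
Round 6: pos4(id13) recv 98: fwd
Round 7: pos5(id98) recv 98: ELECTED
Message ID 49 originates at pos 0; dropped at pos 2 in round 2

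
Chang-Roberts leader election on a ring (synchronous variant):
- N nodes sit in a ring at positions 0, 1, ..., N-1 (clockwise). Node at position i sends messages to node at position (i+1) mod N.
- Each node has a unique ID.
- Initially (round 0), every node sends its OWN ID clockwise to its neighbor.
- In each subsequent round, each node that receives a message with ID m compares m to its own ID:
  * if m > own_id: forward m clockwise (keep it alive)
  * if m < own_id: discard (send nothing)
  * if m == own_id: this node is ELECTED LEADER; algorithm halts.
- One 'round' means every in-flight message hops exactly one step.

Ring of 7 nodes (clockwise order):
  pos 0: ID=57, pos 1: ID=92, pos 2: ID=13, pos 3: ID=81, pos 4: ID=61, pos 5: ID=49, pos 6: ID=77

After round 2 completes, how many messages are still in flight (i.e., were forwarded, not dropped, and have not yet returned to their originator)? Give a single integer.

Answer: 2

Derivation:
Round 1: pos1(id92) recv 57: drop; pos2(id13) recv 92: fwd; pos3(id81) recv 13: drop; pos4(id61) recv 81: fwd; pos5(id49) recv 61: fwd; pos6(id77) recv 49: drop; pos0(id57) recv 77: fwd
Round 2: pos3(id81) recv 92: fwd; pos5(id49) recv 81: fwd; pos6(id77) recv 61: drop; pos1(id92) recv 77: drop
After round 2: 2 messages still in flight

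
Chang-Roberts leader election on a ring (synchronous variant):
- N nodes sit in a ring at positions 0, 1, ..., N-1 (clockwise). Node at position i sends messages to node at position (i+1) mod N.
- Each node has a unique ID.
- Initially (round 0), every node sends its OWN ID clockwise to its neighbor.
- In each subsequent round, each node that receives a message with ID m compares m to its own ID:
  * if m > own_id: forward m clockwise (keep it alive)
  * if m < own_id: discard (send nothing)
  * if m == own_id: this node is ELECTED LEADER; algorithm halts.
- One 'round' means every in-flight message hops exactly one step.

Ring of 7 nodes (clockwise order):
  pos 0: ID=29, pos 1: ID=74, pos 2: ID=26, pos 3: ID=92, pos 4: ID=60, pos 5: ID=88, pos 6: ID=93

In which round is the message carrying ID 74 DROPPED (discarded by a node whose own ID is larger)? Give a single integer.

Round 1: pos1(id74) recv 29: drop; pos2(id26) recv 74: fwd; pos3(id92) recv 26: drop; pos4(id60) recv 92: fwd; pos5(id88) recv 60: drop; pos6(id93) recv 88: drop; pos0(id29) recv 93: fwd
Round 2: pos3(id92) recv 74: drop; pos5(id88) recv 92: fwd; pos1(id74) recv 93: fwd
Round 3: pos6(id93) recv 92: drop; pos2(id26) recv 93: fwd
Round 4: pos3(id92) recv 93: fwd
Round 5: pos4(id60) recv 93: fwd
Round 6: pos5(id88) recv 93: fwd
Round 7: pos6(id93) recv 93: ELECTED
Message ID 74 originates at pos 1; dropped at pos 3 in round 2

Answer: 2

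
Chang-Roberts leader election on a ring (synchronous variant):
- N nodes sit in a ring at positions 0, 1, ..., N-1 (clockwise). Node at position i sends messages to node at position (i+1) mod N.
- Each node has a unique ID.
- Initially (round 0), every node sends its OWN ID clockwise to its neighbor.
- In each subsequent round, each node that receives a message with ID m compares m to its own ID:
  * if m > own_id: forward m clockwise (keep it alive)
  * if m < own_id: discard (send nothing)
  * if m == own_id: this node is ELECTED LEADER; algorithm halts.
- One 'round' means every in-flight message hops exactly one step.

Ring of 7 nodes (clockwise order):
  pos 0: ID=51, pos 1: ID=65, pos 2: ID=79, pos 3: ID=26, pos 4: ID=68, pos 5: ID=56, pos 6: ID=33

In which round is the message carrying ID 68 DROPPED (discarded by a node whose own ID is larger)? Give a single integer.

Round 1: pos1(id65) recv 51: drop; pos2(id79) recv 65: drop; pos3(id26) recv 79: fwd; pos4(id68) recv 26: drop; pos5(id56) recv 68: fwd; pos6(id33) recv 56: fwd; pos0(id51) recv 33: drop
Round 2: pos4(id68) recv 79: fwd; pos6(id33) recv 68: fwd; pos0(id51) recv 56: fwd
Round 3: pos5(id56) recv 79: fwd; pos0(id51) recv 68: fwd; pos1(id65) recv 56: drop
Round 4: pos6(id33) recv 79: fwd; pos1(id65) recv 68: fwd
Round 5: pos0(id51) recv 79: fwd; pos2(id79) recv 68: drop
Round 6: pos1(id65) recv 79: fwd
Round 7: pos2(id79) recv 79: ELECTED
Message ID 68 originates at pos 4; dropped at pos 2 in round 5

Answer: 5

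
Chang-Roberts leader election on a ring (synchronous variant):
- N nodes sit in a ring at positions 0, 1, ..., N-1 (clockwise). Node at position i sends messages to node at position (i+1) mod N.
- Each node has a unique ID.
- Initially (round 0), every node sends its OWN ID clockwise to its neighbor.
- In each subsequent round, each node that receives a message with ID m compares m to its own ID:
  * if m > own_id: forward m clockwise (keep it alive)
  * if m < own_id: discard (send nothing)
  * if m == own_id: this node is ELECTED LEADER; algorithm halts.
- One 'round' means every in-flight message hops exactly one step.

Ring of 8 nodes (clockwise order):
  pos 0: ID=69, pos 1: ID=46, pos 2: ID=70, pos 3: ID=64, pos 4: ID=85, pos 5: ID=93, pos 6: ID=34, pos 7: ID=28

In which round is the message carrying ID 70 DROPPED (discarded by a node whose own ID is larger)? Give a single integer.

Answer: 2

Derivation:
Round 1: pos1(id46) recv 69: fwd; pos2(id70) recv 46: drop; pos3(id64) recv 70: fwd; pos4(id85) recv 64: drop; pos5(id93) recv 85: drop; pos6(id34) recv 93: fwd; pos7(id28) recv 34: fwd; pos0(id69) recv 28: drop
Round 2: pos2(id70) recv 69: drop; pos4(id85) recv 70: drop; pos7(id28) recv 93: fwd; pos0(id69) recv 34: drop
Round 3: pos0(id69) recv 93: fwd
Round 4: pos1(id46) recv 93: fwd
Round 5: pos2(id70) recv 93: fwd
Round 6: pos3(id64) recv 93: fwd
Round 7: pos4(id85) recv 93: fwd
Round 8: pos5(id93) recv 93: ELECTED
Message ID 70 originates at pos 2; dropped at pos 4 in round 2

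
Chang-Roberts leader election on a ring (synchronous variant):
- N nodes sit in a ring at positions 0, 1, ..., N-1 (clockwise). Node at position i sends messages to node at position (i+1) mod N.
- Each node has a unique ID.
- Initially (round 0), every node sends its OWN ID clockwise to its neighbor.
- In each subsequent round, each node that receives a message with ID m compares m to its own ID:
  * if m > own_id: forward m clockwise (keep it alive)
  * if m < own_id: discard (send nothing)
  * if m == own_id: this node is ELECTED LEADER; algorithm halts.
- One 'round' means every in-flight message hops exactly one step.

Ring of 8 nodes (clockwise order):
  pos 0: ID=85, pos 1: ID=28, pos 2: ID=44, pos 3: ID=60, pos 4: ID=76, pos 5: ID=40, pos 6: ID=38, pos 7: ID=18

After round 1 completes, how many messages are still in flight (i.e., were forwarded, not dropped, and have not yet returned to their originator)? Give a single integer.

Round 1: pos1(id28) recv 85: fwd; pos2(id44) recv 28: drop; pos3(id60) recv 44: drop; pos4(id76) recv 60: drop; pos5(id40) recv 76: fwd; pos6(id38) recv 40: fwd; pos7(id18) recv 38: fwd; pos0(id85) recv 18: drop
After round 1: 4 messages still in flight

Answer: 4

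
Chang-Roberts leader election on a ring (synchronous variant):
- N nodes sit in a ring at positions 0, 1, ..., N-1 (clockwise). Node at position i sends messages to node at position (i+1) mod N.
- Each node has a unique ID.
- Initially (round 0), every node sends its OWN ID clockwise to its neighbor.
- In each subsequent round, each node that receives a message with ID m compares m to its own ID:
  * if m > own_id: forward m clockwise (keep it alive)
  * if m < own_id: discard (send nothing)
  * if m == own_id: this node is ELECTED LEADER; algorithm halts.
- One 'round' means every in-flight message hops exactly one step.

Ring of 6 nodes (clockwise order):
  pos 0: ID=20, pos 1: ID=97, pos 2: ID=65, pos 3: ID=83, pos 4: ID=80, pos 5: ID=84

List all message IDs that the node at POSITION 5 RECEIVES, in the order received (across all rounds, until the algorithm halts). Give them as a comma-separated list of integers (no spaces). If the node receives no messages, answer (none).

Answer: 80,83,97

Derivation:
Round 1: pos1(id97) recv 20: drop; pos2(id65) recv 97: fwd; pos3(id83) recv 65: drop; pos4(id80) recv 83: fwd; pos5(id84) recv 80: drop; pos0(id20) recv 84: fwd
Round 2: pos3(id83) recv 97: fwd; pos5(id84) recv 83: drop; pos1(id97) recv 84: drop
Round 3: pos4(id80) recv 97: fwd
Round 4: pos5(id84) recv 97: fwd
Round 5: pos0(id20) recv 97: fwd
Round 6: pos1(id97) recv 97: ELECTED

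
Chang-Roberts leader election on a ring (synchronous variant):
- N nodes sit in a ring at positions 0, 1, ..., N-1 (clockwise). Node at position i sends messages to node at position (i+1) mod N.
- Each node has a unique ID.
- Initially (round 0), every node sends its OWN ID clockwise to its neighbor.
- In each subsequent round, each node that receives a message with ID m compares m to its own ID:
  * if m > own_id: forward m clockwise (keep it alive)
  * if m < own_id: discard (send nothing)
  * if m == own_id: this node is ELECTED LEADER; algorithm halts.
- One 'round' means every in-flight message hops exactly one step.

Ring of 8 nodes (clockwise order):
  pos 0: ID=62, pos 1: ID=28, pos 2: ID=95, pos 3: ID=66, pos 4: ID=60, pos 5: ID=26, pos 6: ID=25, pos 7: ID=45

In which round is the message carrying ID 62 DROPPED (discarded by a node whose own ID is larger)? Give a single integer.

Round 1: pos1(id28) recv 62: fwd; pos2(id95) recv 28: drop; pos3(id66) recv 95: fwd; pos4(id60) recv 66: fwd; pos5(id26) recv 60: fwd; pos6(id25) recv 26: fwd; pos7(id45) recv 25: drop; pos0(id62) recv 45: drop
Round 2: pos2(id95) recv 62: drop; pos4(id60) recv 95: fwd; pos5(id26) recv 66: fwd; pos6(id25) recv 60: fwd; pos7(id45) recv 26: drop
Round 3: pos5(id26) recv 95: fwd; pos6(id25) recv 66: fwd; pos7(id45) recv 60: fwd
Round 4: pos6(id25) recv 95: fwd; pos7(id45) recv 66: fwd; pos0(id62) recv 60: drop
Round 5: pos7(id45) recv 95: fwd; pos0(id62) recv 66: fwd
Round 6: pos0(id62) recv 95: fwd; pos1(id28) recv 66: fwd
Round 7: pos1(id28) recv 95: fwd; pos2(id95) recv 66: drop
Round 8: pos2(id95) recv 95: ELECTED
Message ID 62 originates at pos 0; dropped at pos 2 in round 2

Answer: 2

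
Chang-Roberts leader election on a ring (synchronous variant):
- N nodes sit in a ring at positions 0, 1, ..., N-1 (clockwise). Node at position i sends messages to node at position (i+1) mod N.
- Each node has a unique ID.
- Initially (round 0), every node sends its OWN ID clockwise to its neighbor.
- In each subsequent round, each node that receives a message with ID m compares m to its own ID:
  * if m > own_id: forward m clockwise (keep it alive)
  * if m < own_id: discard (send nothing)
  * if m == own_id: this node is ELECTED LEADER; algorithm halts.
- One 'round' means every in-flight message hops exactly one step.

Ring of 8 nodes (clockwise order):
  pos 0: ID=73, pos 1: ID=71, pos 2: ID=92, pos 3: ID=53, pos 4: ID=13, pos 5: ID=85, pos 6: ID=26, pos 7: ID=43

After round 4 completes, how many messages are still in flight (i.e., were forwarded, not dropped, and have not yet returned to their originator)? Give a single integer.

Answer: 2

Derivation:
Round 1: pos1(id71) recv 73: fwd; pos2(id92) recv 71: drop; pos3(id53) recv 92: fwd; pos4(id13) recv 53: fwd; pos5(id85) recv 13: drop; pos6(id26) recv 85: fwd; pos7(id43) recv 26: drop; pos0(id73) recv 43: drop
Round 2: pos2(id92) recv 73: drop; pos4(id13) recv 92: fwd; pos5(id85) recv 53: drop; pos7(id43) recv 85: fwd
Round 3: pos5(id85) recv 92: fwd; pos0(id73) recv 85: fwd
Round 4: pos6(id26) recv 92: fwd; pos1(id71) recv 85: fwd
After round 4: 2 messages still in flight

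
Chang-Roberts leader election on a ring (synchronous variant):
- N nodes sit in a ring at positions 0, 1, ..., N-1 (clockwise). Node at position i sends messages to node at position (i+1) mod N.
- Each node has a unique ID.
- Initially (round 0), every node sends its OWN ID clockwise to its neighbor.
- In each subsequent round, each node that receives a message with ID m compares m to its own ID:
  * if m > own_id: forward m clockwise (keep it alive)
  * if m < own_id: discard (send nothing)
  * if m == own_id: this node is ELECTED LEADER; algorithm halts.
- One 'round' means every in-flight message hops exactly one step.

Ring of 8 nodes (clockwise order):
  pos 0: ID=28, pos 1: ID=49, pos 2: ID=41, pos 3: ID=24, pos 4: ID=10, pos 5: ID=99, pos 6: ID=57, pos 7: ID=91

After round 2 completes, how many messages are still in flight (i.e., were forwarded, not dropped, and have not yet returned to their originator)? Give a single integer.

Round 1: pos1(id49) recv 28: drop; pos2(id41) recv 49: fwd; pos3(id24) recv 41: fwd; pos4(id10) recv 24: fwd; pos5(id99) recv 10: drop; pos6(id57) recv 99: fwd; pos7(id91) recv 57: drop; pos0(id28) recv 91: fwd
Round 2: pos3(id24) recv 49: fwd; pos4(id10) recv 41: fwd; pos5(id99) recv 24: drop; pos7(id91) recv 99: fwd; pos1(id49) recv 91: fwd
After round 2: 4 messages still in flight

Answer: 4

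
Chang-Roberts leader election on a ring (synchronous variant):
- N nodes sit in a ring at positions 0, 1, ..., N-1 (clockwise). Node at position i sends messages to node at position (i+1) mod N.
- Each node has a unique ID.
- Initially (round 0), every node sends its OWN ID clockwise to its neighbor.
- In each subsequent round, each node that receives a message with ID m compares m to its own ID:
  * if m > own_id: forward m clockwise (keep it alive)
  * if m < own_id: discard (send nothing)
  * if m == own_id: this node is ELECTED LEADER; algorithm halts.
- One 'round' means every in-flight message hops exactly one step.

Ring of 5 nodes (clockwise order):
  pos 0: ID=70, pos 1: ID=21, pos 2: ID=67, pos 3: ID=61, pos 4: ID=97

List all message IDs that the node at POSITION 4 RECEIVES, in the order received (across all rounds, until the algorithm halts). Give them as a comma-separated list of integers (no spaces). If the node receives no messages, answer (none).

Round 1: pos1(id21) recv 70: fwd; pos2(id67) recv 21: drop; pos3(id61) recv 67: fwd; pos4(id97) recv 61: drop; pos0(id70) recv 97: fwd
Round 2: pos2(id67) recv 70: fwd; pos4(id97) recv 67: drop; pos1(id21) recv 97: fwd
Round 3: pos3(id61) recv 70: fwd; pos2(id67) recv 97: fwd
Round 4: pos4(id97) recv 70: drop; pos3(id61) recv 97: fwd
Round 5: pos4(id97) recv 97: ELECTED

Answer: 61,67,70,97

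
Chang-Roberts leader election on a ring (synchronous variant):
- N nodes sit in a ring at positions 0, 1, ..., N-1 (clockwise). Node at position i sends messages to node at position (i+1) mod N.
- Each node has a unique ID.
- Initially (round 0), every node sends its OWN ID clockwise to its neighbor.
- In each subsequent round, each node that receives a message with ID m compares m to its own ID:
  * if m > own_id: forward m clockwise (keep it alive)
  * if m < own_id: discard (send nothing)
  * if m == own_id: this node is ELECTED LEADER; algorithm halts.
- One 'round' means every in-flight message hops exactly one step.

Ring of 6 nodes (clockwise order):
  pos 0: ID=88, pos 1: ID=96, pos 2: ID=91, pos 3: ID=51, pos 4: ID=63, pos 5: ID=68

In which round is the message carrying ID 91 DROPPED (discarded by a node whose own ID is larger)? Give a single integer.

Round 1: pos1(id96) recv 88: drop; pos2(id91) recv 96: fwd; pos3(id51) recv 91: fwd; pos4(id63) recv 51: drop; pos5(id68) recv 63: drop; pos0(id88) recv 68: drop
Round 2: pos3(id51) recv 96: fwd; pos4(id63) recv 91: fwd
Round 3: pos4(id63) recv 96: fwd; pos5(id68) recv 91: fwd
Round 4: pos5(id68) recv 96: fwd; pos0(id88) recv 91: fwd
Round 5: pos0(id88) recv 96: fwd; pos1(id96) recv 91: drop
Round 6: pos1(id96) recv 96: ELECTED
Message ID 91 originates at pos 2; dropped at pos 1 in round 5

Answer: 5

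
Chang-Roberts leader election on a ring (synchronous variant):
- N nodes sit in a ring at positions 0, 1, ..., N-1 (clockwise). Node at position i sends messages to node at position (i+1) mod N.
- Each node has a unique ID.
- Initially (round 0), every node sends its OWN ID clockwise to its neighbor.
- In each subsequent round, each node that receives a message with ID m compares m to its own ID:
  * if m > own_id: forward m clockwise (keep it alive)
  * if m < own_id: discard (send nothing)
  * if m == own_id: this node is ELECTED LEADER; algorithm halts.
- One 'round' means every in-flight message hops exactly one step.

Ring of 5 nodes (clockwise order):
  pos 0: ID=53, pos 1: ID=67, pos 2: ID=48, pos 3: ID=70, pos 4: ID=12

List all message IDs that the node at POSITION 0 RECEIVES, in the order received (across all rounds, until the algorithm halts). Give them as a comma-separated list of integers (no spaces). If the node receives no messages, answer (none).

Answer: 12,70

Derivation:
Round 1: pos1(id67) recv 53: drop; pos2(id48) recv 67: fwd; pos3(id70) recv 48: drop; pos4(id12) recv 70: fwd; pos0(id53) recv 12: drop
Round 2: pos3(id70) recv 67: drop; pos0(id53) recv 70: fwd
Round 3: pos1(id67) recv 70: fwd
Round 4: pos2(id48) recv 70: fwd
Round 5: pos3(id70) recv 70: ELECTED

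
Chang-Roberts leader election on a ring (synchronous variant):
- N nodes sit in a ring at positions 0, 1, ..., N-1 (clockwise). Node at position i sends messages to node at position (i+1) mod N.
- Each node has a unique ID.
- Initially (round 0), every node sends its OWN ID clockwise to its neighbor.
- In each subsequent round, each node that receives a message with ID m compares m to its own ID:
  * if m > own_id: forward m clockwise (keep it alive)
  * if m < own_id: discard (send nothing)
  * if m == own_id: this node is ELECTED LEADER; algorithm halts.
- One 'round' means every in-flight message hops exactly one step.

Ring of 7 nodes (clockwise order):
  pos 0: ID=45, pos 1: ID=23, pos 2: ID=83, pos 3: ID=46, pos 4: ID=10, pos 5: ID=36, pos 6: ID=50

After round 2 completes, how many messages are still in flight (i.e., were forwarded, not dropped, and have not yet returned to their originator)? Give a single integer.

Answer: 3

Derivation:
Round 1: pos1(id23) recv 45: fwd; pos2(id83) recv 23: drop; pos3(id46) recv 83: fwd; pos4(id10) recv 46: fwd; pos5(id36) recv 10: drop; pos6(id50) recv 36: drop; pos0(id45) recv 50: fwd
Round 2: pos2(id83) recv 45: drop; pos4(id10) recv 83: fwd; pos5(id36) recv 46: fwd; pos1(id23) recv 50: fwd
After round 2: 3 messages still in flight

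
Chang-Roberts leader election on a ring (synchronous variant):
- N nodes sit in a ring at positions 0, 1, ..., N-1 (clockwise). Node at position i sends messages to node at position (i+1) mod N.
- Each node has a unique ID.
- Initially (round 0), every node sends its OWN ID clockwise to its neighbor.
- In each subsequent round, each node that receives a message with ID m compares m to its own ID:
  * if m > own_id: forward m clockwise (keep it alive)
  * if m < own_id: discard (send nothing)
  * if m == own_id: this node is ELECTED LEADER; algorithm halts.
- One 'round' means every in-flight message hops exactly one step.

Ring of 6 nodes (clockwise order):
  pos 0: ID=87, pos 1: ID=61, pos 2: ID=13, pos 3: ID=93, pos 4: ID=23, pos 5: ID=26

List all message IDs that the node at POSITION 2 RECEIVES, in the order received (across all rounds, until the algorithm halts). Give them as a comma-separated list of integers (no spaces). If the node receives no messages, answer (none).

Round 1: pos1(id61) recv 87: fwd; pos2(id13) recv 61: fwd; pos3(id93) recv 13: drop; pos4(id23) recv 93: fwd; pos5(id26) recv 23: drop; pos0(id87) recv 26: drop
Round 2: pos2(id13) recv 87: fwd; pos3(id93) recv 61: drop; pos5(id26) recv 93: fwd
Round 3: pos3(id93) recv 87: drop; pos0(id87) recv 93: fwd
Round 4: pos1(id61) recv 93: fwd
Round 5: pos2(id13) recv 93: fwd
Round 6: pos3(id93) recv 93: ELECTED

Answer: 61,87,93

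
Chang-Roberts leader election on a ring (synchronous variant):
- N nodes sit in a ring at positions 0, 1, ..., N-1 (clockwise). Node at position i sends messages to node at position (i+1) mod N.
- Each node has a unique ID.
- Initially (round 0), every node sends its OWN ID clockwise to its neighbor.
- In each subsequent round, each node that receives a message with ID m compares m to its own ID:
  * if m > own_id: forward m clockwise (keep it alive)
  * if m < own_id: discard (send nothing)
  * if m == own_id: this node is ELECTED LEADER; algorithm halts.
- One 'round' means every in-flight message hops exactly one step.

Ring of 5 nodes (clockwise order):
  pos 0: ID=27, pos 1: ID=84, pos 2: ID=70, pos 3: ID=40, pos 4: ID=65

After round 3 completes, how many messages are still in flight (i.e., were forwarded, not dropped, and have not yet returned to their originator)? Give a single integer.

Round 1: pos1(id84) recv 27: drop; pos2(id70) recv 84: fwd; pos3(id40) recv 70: fwd; pos4(id65) recv 40: drop; pos0(id27) recv 65: fwd
Round 2: pos3(id40) recv 84: fwd; pos4(id65) recv 70: fwd; pos1(id84) recv 65: drop
Round 3: pos4(id65) recv 84: fwd; pos0(id27) recv 70: fwd
After round 3: 2 messages still in flight

Answer: 2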